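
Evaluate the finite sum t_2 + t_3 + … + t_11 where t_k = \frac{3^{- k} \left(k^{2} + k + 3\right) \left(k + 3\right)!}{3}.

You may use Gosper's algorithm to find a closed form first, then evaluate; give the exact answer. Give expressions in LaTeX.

Compute t_(k+1)/t_k: get (k + 4)*(k + (k + 1)**2 + 4)/(3*(k**2 + k + 3)).
Factor: A=k/3 + 4/3; B=1; C=k**2 + k + 3.
Solve (k/3 + 4/3)·f(k+1) − (1)·f(k) = k**2 + k + 3.
Degrees (1,0,2) ⇒ d ≤ 1.
A polynomial solution: f(k) = 3*(k - 1).
So s_k = (B(k−1)f/C)·t_k = (3*(k - 1)/(k**2 + k + 3))·t_k = (k - 1)*factorial(k + 3)/3**k.
Verify: (k**2 + k + 3)*factorial(k + 3)/(3*3**k) matches t_k.
Σ_(k=2)^(11) t_k = s_(12) − s_(2) = 19731712000/729 − (40/3) = 19731702280/729.

Σ = 19731702280/729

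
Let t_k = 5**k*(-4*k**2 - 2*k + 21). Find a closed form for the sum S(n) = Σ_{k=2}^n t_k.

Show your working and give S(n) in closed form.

The ratio is 5*(4*k**2 + 10*k - 15)/(4*k**2 + 2*k - 21).
A = 5, B = 1, C = k**2 + k/2 - 21/4.
Solve (5)·f(k+1) − (1)·f(k) = k**2 + k/2 - 21/4.
Bound: deg f ≤ 2.
Coefficient equations give f(k) = (k**2 - 2*k - 4)/4.
So s_k = (B(k−1)f/C)·t_k = ((k**2 - 2*k - 4)/(4*k**2 + 2*k - 21))·t_k = 5**k*(-k**2 + 2*k + 4).
s_(k+1) − s_k = 5**k*(-4*k**2 - 2*k + 21) = t_k.
Telescope: S(n) = s_(n+1) − s_(2) = 5**(n + 1)*(5 - n**2) − (100) = -5*5**n*n**2 + 25*5**n - 100.

S(n) = -5*5**n*n**2 + 25*5**n - 100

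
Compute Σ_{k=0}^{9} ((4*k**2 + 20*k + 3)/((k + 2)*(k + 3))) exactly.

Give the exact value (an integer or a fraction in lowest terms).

Σ = 125/4

r(k) = (k + 2)*(20*k + 4*(k + 1)**2 + 23)/((k + 4)*(4*k**2 + 20*k + 3)) after simplifying.
Normal form (A,B,C) = (k + 2, k + 4, k**2 + 5*k + 3/4).
Solve (k + 2)·f(k+1) − (k + 3)·f(k) = k**2 + 5*k + 3/4.
Degrees (1,1,2) ⇒ d ≤ 2.
Solving with deg f ≤ 2: f(k) = k*(8*k - 5)/8.
So s_k = (B(k−1)f/C)·t_k = (k*(k + 3)*(8*k - 5)/(2*(4*k**2 + 20*k + 3)))·t_k = k*(8*k - 5)/(2*(k + 2)).
Verify: (4*k**2 + 20*k + 3)/(k**2 + 5*k + 6) matches t_k.
Evaluate s at k=10 and k=0: 125/4 and 0; difference 125/4.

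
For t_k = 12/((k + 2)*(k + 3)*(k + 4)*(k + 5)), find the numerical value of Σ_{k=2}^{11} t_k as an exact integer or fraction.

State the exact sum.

Compute t_(k+1)/t_k: get (k + 2)/(k + 6).
Factor: A=k + 2; B=k + 6; C=1.
f must satisfy (k + 2)·f(k+1) − (k + 5)·f(k) = 1.
deg f ≤ 3 (via 1,1,0).
Coefficient equations give f(k) = k*(k**2 + 9*k + 26)/72.
So s_k = (B(k−1)f/C)·t_k = (k*(k + 5)*(k**2 + 9*k + 26)/72)·t_k = k*(k**2 + 9*k + 26)/(6*(k + 2)*(k + 3)*(k + 4)).
Check: Δs_k = 12/(k**4 + 14*k**3 + 71*k**2 + 154*k + 120). ✓
Σ_(k=2)^(11) t_k = s_(12) − s_(2) = 139/840 − (2/15) = 9/280.

Σ = 9/280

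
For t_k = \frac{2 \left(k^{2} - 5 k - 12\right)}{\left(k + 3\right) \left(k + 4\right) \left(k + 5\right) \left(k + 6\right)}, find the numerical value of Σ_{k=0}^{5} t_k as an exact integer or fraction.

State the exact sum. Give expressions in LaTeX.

Compute t_(k+1)/t_k: get (k**3 - 25*k - 48)/(k**3 + 2*k**2 - 47*k - 84).
Factor: A=k + 3; B=k + 7; C=k**2 - 5*k - 12.
Key eq: (k + 3)·f(k+1) = (k + 6)·f(k) + (k**2 - 5*k - 12).
From deg A=1, deg B=1, deg C=2: d=3.
Solving with deg f ≤ 3: f(k) = -k*(k**2 + 42*k + 77)/30.
So s_k = (B(k−1)f/C)·t_k = (-k*(k + 6)*(k**2 + 42*k + 77)/(30*(k**2 - 5*k - 12)))·t_k = k*(-k**2 - 42*k - 77)/(15*(k + 3)*(k + 4)*(k + 5)).
s_(k+1) − s_k = 2*(k**2 - 5*k - 12)/(k**4 + 18*k**3 + 119*k**2 + 342*k + 360) = t_k.
Evaluate s at k=6 and k=0: -73/495 and 0; difference -73/495.

Σ = -73/495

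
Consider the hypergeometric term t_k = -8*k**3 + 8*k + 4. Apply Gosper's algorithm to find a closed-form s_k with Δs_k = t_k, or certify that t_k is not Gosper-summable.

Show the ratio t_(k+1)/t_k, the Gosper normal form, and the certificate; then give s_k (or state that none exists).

s_k = 2*k**2*(-k**2 + 2*k + 1)

t_(k+1)/t_k = (2*k - 2*(k + 1)**3 + 3)/(-2*k**3 + 2*k + 1).
A = 1, B = 1, C = k**3 - k - 1/2.
Key eq: (1)·f(k+1) = (1)·f(k) + (k**3 - k - 1/2).
d = 4 from the (0,0,3) case.
Coefficient equations give f(k) = k**2*(k**2 - 2*k - 1)/4.
Get s_k = R·t_k = 2*k**2*(-k**2 + 2*k + 1) with R(k) = B(k−1)f(k)/C(k) = k**2*(k**2 - 2*k - 1)/(2*(2*k**3 - 2*k - 1)).
Check: Δs_k = -8*k**3 + 8*k + 4. ✓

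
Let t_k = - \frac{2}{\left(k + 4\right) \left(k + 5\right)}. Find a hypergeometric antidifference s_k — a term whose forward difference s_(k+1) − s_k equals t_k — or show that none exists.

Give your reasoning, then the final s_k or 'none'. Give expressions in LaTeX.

s_k = - \frac{k}{2 k + 8}

Compute t_(k+1)/t_k: get (k + 4)/(k + 6).
So A=k + 4 and B=k + 6, with C=1.
Solve (k + 4)·f(k+1) − (k + 5)·f(k) = 1.
Bound: deg f ≤ 1.
Coefficient equations give f(k) = k/4.
R(k) = B(k−1)·f(k)/C(k) = k*(k + 5)/4; s_k = R·t_k = -k/(2*k + 8).
Δs = -2/(k**2 + 9*k + 20), as required.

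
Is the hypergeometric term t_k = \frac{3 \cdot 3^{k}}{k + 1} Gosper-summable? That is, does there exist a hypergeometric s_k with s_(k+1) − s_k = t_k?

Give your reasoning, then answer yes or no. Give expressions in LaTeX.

No. Not Gosper-summable.

Compute t_(k+1)/t_k: get 3*(k + 1)/(k + 2).
Gosper form: A/B · C(k+1)/C(k) with A=3*k + 3, B=k + 2, C=1.
Need (3*k + 3)·f(k+1) − (k + 1)·f(k) = 1.
Degrees (1,1,0) ⇒ d ≤ -1.
d = -1 < 0 ⇒ no nonzero polynomial f; not summable.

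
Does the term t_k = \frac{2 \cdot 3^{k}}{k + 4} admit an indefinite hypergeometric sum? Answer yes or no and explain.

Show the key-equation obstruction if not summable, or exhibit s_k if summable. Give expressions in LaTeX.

No. Not Gosper-summable.

Step 1: r(k) = 3*(k + 4)/(k + 5).
Normal form (A,B,C) = (3*k + 12, k + 5, 1).
f must satisfy (3*k + 12)·f(k+1) − (k + 4)·f(k) = 1.
d = -1 from the (1,1,0) case.
d = -1 < 0 ⇒ no nonzero polynomial f; not summable.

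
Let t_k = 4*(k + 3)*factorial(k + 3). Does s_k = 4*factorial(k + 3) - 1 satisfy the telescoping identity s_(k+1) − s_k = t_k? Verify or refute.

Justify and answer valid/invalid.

s_(k+1) = 4*factorial(k + 4) - 1
s_(k+1) − s_k = 4*(k + 3)*factorial(k + 3)
(s_(k+1) − s_k) − t_k = 0

Valid — Δs_k = t_k.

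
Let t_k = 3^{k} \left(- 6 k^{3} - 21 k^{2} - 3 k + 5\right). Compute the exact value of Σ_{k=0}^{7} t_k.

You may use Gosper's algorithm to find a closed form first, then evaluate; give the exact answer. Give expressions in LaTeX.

Σ = -8673640

Step 1: r(k) = 3*(6*k**3 + 39*k**2 + 63*k + 25)/(6*k**3 + 21*k**2 + 3*k - 5).
Normal form (A,B,C) = (3, 1, k**3 + 7*k**2/2 + k/2 - 5/6).
Need (3)·f(k+1) − (1)·f(k) = k**3 + 7*k**2/2 + k/2 - 5/6.
d = 3 from the (0,0,3) case.
Solve for f: f(k) = (3*k**3 - 3*k**2 - 3*k + 2)/6 (degree 3 ≤ 3).
So s_k = (B(k−1)f/C)·t_k = ((3*k**3 - 3*k**2 - 3*k + 2)/(6*k**3 + 21*k**2 + 3*k - 5))·t_k = 3**k*(-3*k**3 + 3*k**2 + 3*k - 2).
s_(k+1) − s_k = 3**k*(-6*k**3 - 21*k**2 - 3*k + 5) = t_k.
Telescoping: Σ = s_(8) − s_(0) = -8673642 − (-2) = -8673640.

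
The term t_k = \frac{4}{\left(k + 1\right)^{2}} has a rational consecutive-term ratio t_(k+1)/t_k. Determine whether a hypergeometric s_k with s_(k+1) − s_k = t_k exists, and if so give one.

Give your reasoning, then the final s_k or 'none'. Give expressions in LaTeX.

none (Gosper's algorithm certifies no s_k)

r(k) = (k + 1)**2/(k + 2)**2 after simplifying.
So A=k**2 + 2*k + 1 and B=k**2 + 4*k + 4, with C=1.
f must satisfy (k**2 + 2*k + 1)·f(k+1) − (k**2 + 2*k + 1)·f(k) = 1.
d = 0 from the (2,2,0) case.
Put f(k) = c0: A·f(k+1) − B(k−1)·f(k) − C = -1; need -1 = 0 — inconsistent ⇒ no f, not summable.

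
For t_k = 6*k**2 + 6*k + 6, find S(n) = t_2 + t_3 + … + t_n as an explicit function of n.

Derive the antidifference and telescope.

The ratio is (k + (k + 1)**2 + 2)/(k**2 + k + 1).
Gosper form: A/B · C(k+1)/C(k) with A=1, B=1, C=k**2 + k + 1.
Set up (1)·f(k+1) − (1)·f(k) − (k**2 + k + 1) = 0.
Bound: deg f ≤ 3.
Solving with deg f ≤ 3: f(k) = k*(k**2 + 2)/3.
Certificate R = B(k−1)f/C = k*(k**2 + 2)/(3*(k**2 + k + 1)) gives s_k = 2*k*(k**2 + 2).
Check: Δs_k = 6*k**2 + 6*k + 6. ✓
Σ_(k=2)^n t_k = s_(n+1) − s_(2) = (2*n**3 + 6*n**2 + 10*n + 6) − (24), i.e. 2*n**3 + 6*n**2 + 10*n - 18.

S(n) = 2*n**3 + 6*n**2 + 10*n - 18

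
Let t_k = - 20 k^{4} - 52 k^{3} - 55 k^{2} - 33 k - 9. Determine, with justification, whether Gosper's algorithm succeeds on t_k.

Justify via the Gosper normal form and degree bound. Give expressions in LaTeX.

Yes. s_k = k \left(- 4 k^{4} - 3 k^{3} + k^{2} - 2 k - 1\right).

r(k) = (20*k**4 + 132*k**3 + 331*k**2 + 379*k + 169)/(20*k**4 + 52*k**3 + 55*k**2 + 33*k + 9) after simplifying.
So A=1 and B=1, with C=k**4 + 13*k**3/5 + 11*k**2/4 + 33*k/20 + 9/20.
Solve (1)·f(k+1) − (1)·f(k) = k**4 + 13*k**3/5 + 11*k**2/4 + 33*k/20 + 9/20.
Bound: deg f ≤ 5.
Solving with deg f ≤ 5: f(k) = k*(4*k**4 + 3*k**3 - k**2 + 2*k + 1)/20.
Certificate R = B(k−1)f/C = k*(4*k**4 + 3*k**3 - k**2 + 2*k + 1)/(20*k**4 + 52*k**3 + 55*k**2 + 33*k + 9) gives s_k = k*(-4*k**4 - 3*k**3 + k**2 - 2*k - 1).
Check: Δs_k = -20*k**4 - 52*k**3 - 55*k**2 - 33*k - 9. ✓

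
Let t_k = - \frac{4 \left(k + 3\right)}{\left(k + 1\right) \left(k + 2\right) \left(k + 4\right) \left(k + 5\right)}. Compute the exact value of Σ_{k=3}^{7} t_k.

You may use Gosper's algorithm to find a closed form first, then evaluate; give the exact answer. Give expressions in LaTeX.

Σ = -10/189

r(k) = (k + 1)*(k + 4)**2/((k + 3)**2*(k + 6)) after simplifying.
Factor: A=k + 1; B=k + 6; C=k**2 + 6*k + 9.
f must satisfy (k + 1)·f(k+1) − (k + 5)·f(k) = k**2 + 6*k + 9.
Degrees (1,1,2) ⇒ d ≤ 4.
Solve for f: f(k) = k*(k + 2)*(k + 3)*(k + 5)/8 (degree 4 ≤ 4).
Certificate R = B(k−1)f/C = k*(k + 2)*(k + 5)**2/(8*(k + 3)) gives s_k = k*(-k - 5)/(2*(k**2 + 5*k + 4)).
Check: Δs_k = 4*(-k - 3)/(k**4 + 12*k**3 + 49*k**2 + 78*k + 40). ✓
Σ_(k=3)^(7) t_k = s_(8) − s_(3) = -13/27 − (-3/7) = -10/189.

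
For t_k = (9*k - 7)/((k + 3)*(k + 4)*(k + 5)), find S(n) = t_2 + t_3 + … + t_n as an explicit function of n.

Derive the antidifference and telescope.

S(n) = (14*n**2 - 9*n - 5)/(15*(n**2 + 9*n + 20))

t_(k+1)/t_k = (k + 3)*(9*k + 2)/((k + 6)*(9*k - 7)).
Gosper form: A/B · C(k+1)/C(k) with A=k + 3, B=k + 6, C=k - 7/9.
Need (k + 3)·f(k+1) − (k + 5)·f(k) = k - 7/9.
Bound: deg f ≤ 2.
A polynomial solution: f(k) = k*(5*k - 19)/54.
R(k) = B(k−1)·f(k)/C(k) = k*(k + 5)*(5*k - 19)/(6*(9*k - 7)); s_k = R·t_k = k*(5*k - 19)/(6*(k + 3)*(k + 4)).
Check: Δs_k = (9*k - 7)/(k**3 + 12*k**2 + 47*k + 60). ✓
Σ_(k=2)^n t_k = s_(n+1) − s_(2) = ((5*n**2 - 9*n - 14)/(6*(n**2 + 9*n + 20))) − (-1/10), i.e. (14*n**2 - 9*n - 5)/(15*(n**2 + 9*n + 20)).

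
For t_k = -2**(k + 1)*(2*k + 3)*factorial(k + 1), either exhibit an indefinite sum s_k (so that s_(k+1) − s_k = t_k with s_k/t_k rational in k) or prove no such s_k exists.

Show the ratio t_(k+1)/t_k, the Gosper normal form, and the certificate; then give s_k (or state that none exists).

s_k = -2**(k + 1)*factorial(k + 1)

Step 1: r(k) = 2*(k + 2)*(2*k + 5)/(2*k + 3).
A = 2*k + 4, B = 1, C = k + 3/2.
f must satisfy (2*k + 4)·f(k+1) − (1)·f(k) = k + 3/2.
Degrees (1,0,1) ⇒ d ≤ 0.
Match coefficients ⇒ f(k) = 1/2.
Certificate R = B(k−1)f/C = 1/(2*k + 3) gives s_k = -2**(k + 1)*factorial(k + 1).
Δs = -2**(k + 1)*(2*k + 3)*factorial(k + 1), as required.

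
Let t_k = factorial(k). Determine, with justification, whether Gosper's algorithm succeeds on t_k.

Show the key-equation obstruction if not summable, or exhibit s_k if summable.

No — key equation has no polynomial f.

t_(k+1)/t_k = k + 1.
Take A(k)=k + 1, B(k)=1, C(k)=1.
Solve (k + 1)·f(k+1) − (1)·f(k) = 1.
d = -1 from the (1,0,0) case.
Bound -1 < 0, so the key equation has no polynomial solution.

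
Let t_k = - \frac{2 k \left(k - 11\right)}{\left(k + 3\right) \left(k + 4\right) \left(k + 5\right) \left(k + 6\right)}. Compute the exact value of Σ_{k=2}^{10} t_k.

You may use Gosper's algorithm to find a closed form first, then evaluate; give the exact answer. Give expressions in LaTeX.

Compute t_(k+1)/t_k: get (k - 10)*(k + 1)*(k + 3)/(k*(k - 11)*(k + 7)).
Normal form (A,B,C) = (k + 3, k + 7, k**2 - 11*k).
Need (k + 3)·f(k+1) − (k + 6)·f(k) = k**2 - 11*k.
deg f ≤ 3 (via 1,1,2).
Coefficient equations give f(k) = -k*(k - 1)*(k + 73)/60.
So s_k = (B(k−1)f/C)·t_k = (-(k - 1)*(k + 6)*(k + 73)/(60*(k - 11)))·t_k = k*(k**2 + 72*k - 73)/(30*(k + 3)*(k + 4)*(k + 5)).
s_(k+1) − s_k = 2*k*(11 - k)/(k**4 + 18*k**3 + 119*k**2 + 342*k + 360) = t_k.
Σ_(k=2)^(10) t_k = s_(11) − s_(2) = 11/120 − (1/42) = 19/280.

Σ = 19/280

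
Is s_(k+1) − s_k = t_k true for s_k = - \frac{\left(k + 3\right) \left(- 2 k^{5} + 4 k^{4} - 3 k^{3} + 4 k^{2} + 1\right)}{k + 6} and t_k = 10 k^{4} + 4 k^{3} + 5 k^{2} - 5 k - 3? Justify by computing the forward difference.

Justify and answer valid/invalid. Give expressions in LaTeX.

s_(k+1) = (2*k**6 + 14*k**5 + 31*k**4 + 29*k**3 - k**2 - 24*k - 16)/(k + 7)
s_(k+1) − s_k = (10*k**6 + 110*k**5 + 273*k**4 + 150*k**3 + 55*k**2 - 150*k - 75)/(k**2 + 13*k + 42)
(s_(k+1) − s_k) − t_k = 3*(-8*k**5 - 68*k**4 - 26*k**3 - 29*k**2 + 33*k + 17)/(k**2 + 13*k + 42)

Invalid: residual \frac{3 \left(- 8 k^{5} - 68 k^{4} - 26 k^{3} - 29 k^{2} + 33 k + 17\right)}{k^{2} + 13 k + 42} ≠ 0.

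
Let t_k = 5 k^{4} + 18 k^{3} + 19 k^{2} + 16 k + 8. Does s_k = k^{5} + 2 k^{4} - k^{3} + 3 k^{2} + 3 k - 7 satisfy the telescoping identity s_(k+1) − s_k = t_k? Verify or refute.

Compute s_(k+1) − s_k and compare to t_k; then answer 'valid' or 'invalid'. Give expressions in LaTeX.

s_(k+1) = k**5 + 7*k**4 + 17*k**3 + 22*k**2 + 19*k + 1
s_(k+1) − s_k = 5*k**4 + 18*k**3 + 19*k**2 + 16*k + 8
(s_(k+1) − s_k) − t_k = 0

valid (s_(k+1) − s_k reduces to t_k)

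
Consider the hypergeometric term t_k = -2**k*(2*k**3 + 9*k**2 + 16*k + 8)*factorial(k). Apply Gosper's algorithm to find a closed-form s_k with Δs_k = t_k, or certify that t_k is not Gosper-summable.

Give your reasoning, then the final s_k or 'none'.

t_(k+1)/t_k = 2*(2*k**4 + 17*k**3 + 55*k**2 + 75*k + 35)/(2*k**3 + 9*k**2 + 16*k + 8).
Take A(k)=2*k + 2, B(k)=1, C(k)=k**3 + 9*k**2/2 + 8*k + 4.
Set up (2*k + 2)·f(k+1) − (1)·f(k) − (k**3 + 9*k**2/2 + 8*k + 4) = 0.
deg f ≤ 2 (via 1,0,3).
Coefficient equations give f(k) = (k**2 + 2*k + 2)/2.
Get s_k = R·t_k = -2**k*(k**2 + 2*k + 2)*factorial(k) with R(k) = B(k−1)f(k)/C(k) = (k**2 + 2*k + 2)/(2*k**3 + 9*k**2 + 16*k + 8).
Verify: -2**k*(2*k**3 + 9*k**2 + 16*k + 8)*factorial(k) matches t_k.

s_k = -2**k*(k**2 + 2*k + 2)*factorial(k)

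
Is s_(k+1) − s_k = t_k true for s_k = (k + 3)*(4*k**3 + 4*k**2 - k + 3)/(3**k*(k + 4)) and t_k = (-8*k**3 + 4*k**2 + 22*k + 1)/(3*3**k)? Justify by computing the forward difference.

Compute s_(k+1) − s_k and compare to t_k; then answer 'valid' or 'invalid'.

s_(k+1) = (k + 4)*(-k + 4*(k + 1)**3 + 4*(k + 1)**2 + 2)/(3*3**k*(k + 5))
s_(k+1) − s_k = (-8*k**5 - 60*k**4 - 62*k**3 + 253*k**2 + 357*k + 25)/(3*3**k*(k**2 + 9*k + 20))
(s_(k+1) − s_k) − t_k = (8*k**4 + 40*k**3 - 26*k**2 - 92*k + 5)/(3*3**k*(k**2 + 9*k + 20))

Invalid: residual (8*k**4 + 40*k**3 - 26*k**2 - 92*k + 5)/(3*3**k*(k**2 + 9*k + 20)) ≠ 0.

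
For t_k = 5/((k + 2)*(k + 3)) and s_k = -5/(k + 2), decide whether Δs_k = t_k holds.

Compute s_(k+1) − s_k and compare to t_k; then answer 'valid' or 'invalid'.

s_(k+1) = -5/(k + 3)
s_(k+1) − s_k = 5/((k + 2)*(k + 3))
(s_(k+1) − s_k) − t_k = 0

valid; difference matches t_k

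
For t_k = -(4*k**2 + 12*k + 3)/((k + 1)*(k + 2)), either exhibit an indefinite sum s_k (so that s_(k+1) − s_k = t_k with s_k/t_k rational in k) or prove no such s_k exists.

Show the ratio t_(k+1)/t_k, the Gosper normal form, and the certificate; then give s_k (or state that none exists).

Compute t_(k+1)/t_k: get (k + 1)*(12*k + 4*(k + 1)**2 + 15)/((k + 3)*(4*k**2 + 12*k + 3)).
Factor: A=k + 1; B=k + 3; C=k**2 + 3*k + 3/4.
Key eq: (k + 1)·f(k+1) = (k + 2)·f(k) + (k**2 + 3*k + 3/4).
d = 2 from the (1,1,2) case.
A polynomial solution: f(k) = k*(4*k - 1)/4.
So s_k = (B(k−1)f/C)·t_k = (k*(k + 2)*(4*k - 1)/(4*k**2 + 12*k + 3))·t_k = k*(1 - 4*k)/(k + 1).
s_(k+1) − s_k = (-4*k**2 - 12*k - 3)/(k**2 + 3*k + 2) = t_k.

s_k = k*(1 - 4*k)/(k + 1)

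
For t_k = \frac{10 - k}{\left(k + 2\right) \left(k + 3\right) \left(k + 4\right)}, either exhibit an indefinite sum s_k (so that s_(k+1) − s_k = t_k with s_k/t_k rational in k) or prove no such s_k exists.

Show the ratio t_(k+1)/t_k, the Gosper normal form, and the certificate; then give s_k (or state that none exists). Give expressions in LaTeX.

Step 1: r(k) = (k - 9)*(k + 2)/((k - 10)*(k + 5)).
Gosper form: A/B · C(k+1)/C(k) with A=k + 2, B=k + 5, C=k - 10.
Solve (k + 2)·f(k+1) − (k + 4)·f(k) = k - 10.
From deg A=1, deg B=1, deg C=1: d=2.
Solving with deg f ≤ 2: f(k) = -k*(2*k + 13)/3.
So s_k = (B(k−1)f/C)·t_k = (-k*(k + 4)*(2*k + 13)/(3*(k - 10)))·t_k = k*(2*k + 13)/(3*(k + 2)*(k + 3)).
Δs = (10 - k)/(k**3 + 9*k**2 + 26*k + 24), as required.

s_k = \frac{k \left(2 k + 13\right)}{3 \left(k + 2\right) \left(k + 3\right)}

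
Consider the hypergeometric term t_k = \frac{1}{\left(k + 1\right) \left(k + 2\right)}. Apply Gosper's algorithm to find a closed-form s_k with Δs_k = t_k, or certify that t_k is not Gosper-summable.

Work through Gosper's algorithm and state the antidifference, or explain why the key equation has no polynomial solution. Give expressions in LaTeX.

The ratio is (k + 1)/(k + 3).
Factor: A=k + 1; B=k + 3; C=1.
Key eq: (k + 1)·f(k+1) = (k + 2)·f(k) + (1).
Degrees (1,1,0) ⇒ d ≤ 1.
Solve for f: f(k) = k (degree 1 ≤ 1).
R(k) = B(k−1)·f(k)/C(k) = k*(k + 2); s_k = R·t_k = k/(k + 1).
Verify: 1/(k**2 + 3*k + 2) matches t_k.

s_k = \frac{k}{k + 1}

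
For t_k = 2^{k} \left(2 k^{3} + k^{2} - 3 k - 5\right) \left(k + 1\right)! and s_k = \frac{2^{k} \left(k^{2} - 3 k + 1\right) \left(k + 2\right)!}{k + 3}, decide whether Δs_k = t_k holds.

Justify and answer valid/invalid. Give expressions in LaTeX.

Invalid: residual \frac{2^{k} \left(- 2 k^{4} - 7 k^{3} + k^{2} + 11 k + 16\right) \left(k + 1\right)!}{\left(k + 3\right) \left(k + 4\right)} ≠ 0.

s_(k+1) = 2**(k + 1)*(k**2 - k - 1)*factorial(k + 3)/(k + 4)
s_(k+1) − s_k = 2**k*(2*k**4 + 9*k**3 + 3*k**2 - 19*k - 22)*factorial(k + 2)/((k + 3)*(k + 4))
(s_(k+1) − s_k) − t_k = 2**k*(-2*k**4 - 7*k**3 + k**2 + 11*k + 16)*factorial(k + 1)/((k + 3)*(k + 4))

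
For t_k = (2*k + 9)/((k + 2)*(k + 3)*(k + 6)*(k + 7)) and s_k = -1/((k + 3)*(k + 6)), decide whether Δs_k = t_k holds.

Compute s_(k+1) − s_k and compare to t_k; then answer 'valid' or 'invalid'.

s_(k+1) = -1/((k + 4)*(k + 7))
s_(k+1) − s_k = 2*(k + 5)/(k**4 + 20*k**3 + 145*k**2 + 450*k + 504)
(s_(k+1) − s_k) − t_k = (-3*k - 16)/(k**5 + 22*k**4 + 185*k**3 + 740*k**2 + 1404*k + 1008)

Invalid: residual (-3*k - 16)/(k**5 + 22*k**4 + 185*k**3 + 740*k**2 + 1404*k + 1008) ≠ 0.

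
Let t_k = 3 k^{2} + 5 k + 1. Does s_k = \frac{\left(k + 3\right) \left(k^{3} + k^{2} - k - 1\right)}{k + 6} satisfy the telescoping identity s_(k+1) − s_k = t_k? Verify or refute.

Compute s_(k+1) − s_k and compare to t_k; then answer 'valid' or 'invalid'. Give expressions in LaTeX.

s_(k+1) = k*(k**3 + 8*k**2 + 20*k + 16)/(k + 7)
s_(k+1) − s_k = (3*k**4 + 38*k**3 + 126*k**2 + 127*k + 21)/(k**2 + 13*k + 42)
(s_(k+1) − s_k) − t_k = 3*(-2*k**3 - 22*k**2 - 32*k - 7)/(k**2 + 13*k + 42)

Invalid: residual \frac{3 \left(- 2 k^{3} - 22 k^{2} - 32 k - 7\right)}{k^{2} + 13 k + 42} ≠ 0.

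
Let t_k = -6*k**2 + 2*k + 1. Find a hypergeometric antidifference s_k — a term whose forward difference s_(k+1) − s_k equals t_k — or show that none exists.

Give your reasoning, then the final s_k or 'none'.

s_k = k*(-2*k**2 + 4*k - 1)

r(k) = (6*k**2 + 10*k + 3)/(6*k**2 - 2*k - 1) after simplifying.
Normal form (A,B,C) = (1, 1, k**2 - k/3 - 1/6).
f must satisfy (1)·f(k+1) − (1)·f(k) = k**2 - k/3 - 1/6.
d = 3 from the (0,0,2) case.
A polynomial solution: f(k) = k*(2*k**2 - 4*k + 1)/6.
R(k) = B(k−1)·f(k)/C(k) = k*(2*k**2 - 4*k + 1)/(6*k**2 - 2*k - 1); s_k = R·t_k = k*(-2*k**2 + 4*k - 1).
Δs = -6*k**2 + 2*k + 1, as required.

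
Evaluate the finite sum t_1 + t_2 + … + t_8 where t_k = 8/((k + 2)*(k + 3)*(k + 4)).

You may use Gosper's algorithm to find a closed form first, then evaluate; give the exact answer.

t_(k+1)/t_k = (k + 2)/(k + 5).
Gosper form: A/B · C(k+1)/C(k) with A=k + 2, B=k + 5, C=1.
Set up (k + 2)·f(k+1) − (k + 4)·f(k) − (1) = 0.
Degrees (1,1,0) ⇒ d ≤ 2.
Solve for f: f(k) = k*(k + 5)/12 (degree 2 ≤ 2).
Certificate R = B(k−1)f/C = k*(k + 4)*(k + 5)/12 gives s_k = 2*k*(k + 5)/(3*(k + 2)*(k + 3)).
s_(k+1) − s_k = 8/(k**3 + 9*k**2 + 26*k + 24) = t_k.
Sum = s_(9) − s_(1); s_(9) = 7/11, s_(1) = 1/3 ⇒ 10/33.

Σ = 10/33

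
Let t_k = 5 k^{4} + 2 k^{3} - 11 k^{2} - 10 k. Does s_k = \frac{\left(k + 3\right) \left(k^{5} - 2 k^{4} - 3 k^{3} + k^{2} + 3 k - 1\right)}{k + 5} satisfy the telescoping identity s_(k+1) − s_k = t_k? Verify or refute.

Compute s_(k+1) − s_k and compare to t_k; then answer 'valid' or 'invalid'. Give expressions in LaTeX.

Invalid: residual \frac{2 \left(- 4 k^{5} - 29 k^{4} - 2 k^{3} + 66 k^{2} + 53 k - 1\right)}{k^{2} + 11 k + 30} ≠ 0.

s_(k+1) = (k**6 + 7*k**5 + 11*k**4 - 14*k**3 - 47*k**2 - 29*k - 4)/(k + 6)
s_(k+1) − s_k = (5*k**6 + 49*k**5 + 103*k**4 - 75*k**3 - 308*k**2 - 194*k - 2)/(k**2 + 11*k + 30)
(s_(k+1) − s_k) − t_k = 2*(-4*k**5 - 29*k**4 - 2*k**3 + 66*k**2 + 53*k - 1)/(k**2 + 11*k + 30)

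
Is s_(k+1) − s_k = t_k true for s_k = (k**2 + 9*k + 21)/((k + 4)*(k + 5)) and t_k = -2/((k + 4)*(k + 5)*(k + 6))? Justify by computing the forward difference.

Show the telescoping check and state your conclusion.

Valid — Δs_k = t_k.

s_(k+1) = (9*k + (k + 1)**2 + 30)/((k + 5)*(k + 6))
s_(k+1) − s_k = -2/(k**3 + 15*k**2 + 74*k + 120)
(s_(k+1) − s_k) − t_k = 0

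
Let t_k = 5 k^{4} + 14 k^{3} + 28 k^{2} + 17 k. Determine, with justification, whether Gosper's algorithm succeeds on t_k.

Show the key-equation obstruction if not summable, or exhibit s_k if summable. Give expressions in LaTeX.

Yes. s_k = k \left(k^{4} + k^{3} + 4 k^{2} - 2 k - 4\right).

The ratio is (5*k**4 + 34*k**3 + 100*k**2 + 135*k + 64)/(k*(5*k**3 + 14*k**2 + 28*k + 17)).
Take A(k)=1, B(k)=1, C(k)=k**4 + 14*k**3/5 + 28*k**2/5 + 17*k/5.
Set up (1)·f(k+1) − (1)·f(k) − (k**4 + 14*k**3/5 + 28*k**2/5 + 17*k/5) = 0.
From deg A=0, deg B=0, deg C=4: d=5.
Solving with deg f ≤ 5: f(k) = k*(k - 1)*(k**3 + 2*k**2 + 6*k + 4)/5.
R(k) = B(k−1)·f(k)/C(k) = (k - 1)*(k**3 + 2*k**2 + 6*k + 4)/(5*k**3 + 14*k**2 + 28*k + 17); s_k = R·t_k = k*(k**4 + k**3 + 4*k**2 - 2*k - 4).
Δs = k*(5*k**3 + 14*k**2 + 28*k + 17), as required.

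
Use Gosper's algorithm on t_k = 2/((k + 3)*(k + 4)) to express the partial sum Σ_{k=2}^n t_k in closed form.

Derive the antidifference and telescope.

S(n) = 2*(n - 1)/(5*(n + 4))

The ratio is (k + 3)/(k + 5).
A = k + 3, B = k + 5, C = 1.
Set up (k + 3)·f(k+1) − (k + 4)·f(k) − (1) = 0.
Degrees (1,1,0) ⇒ d ≤ 1.
Solve for f: f(k) = k/3 (degree 1 ≤ 1).
Certificate R = B(k−1)f/C = k*(k + 4)/3 gives s_k = 2*k/(3*(k + 3)).
Check: Δs_k = 2/(k**2 + 7*k + 12). ✓
Evaluate: s_(n+1) = 2*(n + 1)/(3*(n + 4)); subtract s_(2) = 4/15 ⇒ S(n) = 2*(n - 1)/(5*(n + 4)).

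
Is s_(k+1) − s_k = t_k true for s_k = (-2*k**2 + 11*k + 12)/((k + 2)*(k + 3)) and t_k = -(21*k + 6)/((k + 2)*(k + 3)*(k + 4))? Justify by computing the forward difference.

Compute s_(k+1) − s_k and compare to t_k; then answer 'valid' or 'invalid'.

Valid — Δs_k = t_k.

s_(k+1) = (11*k - 2*(k + 1)**2 + 23)/((k + 3)*(k + 4))
s_(k+1) − s_k = 3*(-7*k - 2)/(k**3 + 9*k**2 + 26*k + 24)
(s_(k+1) − s_k) − t_k = 0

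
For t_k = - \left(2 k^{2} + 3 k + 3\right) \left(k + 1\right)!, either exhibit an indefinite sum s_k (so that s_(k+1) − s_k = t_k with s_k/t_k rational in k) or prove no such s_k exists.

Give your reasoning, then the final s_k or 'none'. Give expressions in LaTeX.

The ratio is (k + 2)*(3*k + 2*(k + 1)**2 + 6)/(2*k**2 + 3*k + 3).
Normal form (A,B,C) = (k + 2, 1, k**2 + 3*k/2 + 3/2).
Set up (k + 2)·f(k+1) − (1)·f(k) − (k**2 + 3*k/2 + 3/2) = 0.
deg f ≤ 1 (via 1,0,2).
Solving with deg f ≤ 1: f(k) = (2*k - 1)/2.
R(k) = B(k−1)·f(k)/C(k) = (2*k - 1)/(2*k**2 + 3*k + 3); s_k = R·t_k = -(2*k - 1)*factorial(k + 1).
Check: Δs_k = -(2*k**2 + 3*k + 3)*factorial(k + 1). ✓

s_k = - \left(2 k - 1\right) \left(k + 1\right)!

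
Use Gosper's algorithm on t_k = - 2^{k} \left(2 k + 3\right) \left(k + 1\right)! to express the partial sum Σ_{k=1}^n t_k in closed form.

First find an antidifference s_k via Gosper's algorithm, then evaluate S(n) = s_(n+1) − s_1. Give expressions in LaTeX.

S(n) = - 2 \cdot 2^{n} \left(n + 2\right)! + 4

Step 1: r(k) = 2*(k + 2)*(2*k + 5)/(2*k + 3).
Normal form (A,B,C) = (2*k + 4, 1, k + 3/2).
Need (2*k + 4)·f(k+1) − (1)·f(k) = k + 3/2.
Degrees (1,0,1) ⇒ d ≤ 0.
A polynomial solution: f(k) = 1/2.
Then R = B(k−1)f/C = 1/(2*k + 3), so s_k = R(k)·t_k = -2**k*factorial(k + 1).
Check: Δs_k = -2**k*(2*k + 3)*factorial(k + 1). ✓
Telescope: S(n) = s_(n+1) − s_(1) = -2**(n + 1)*factorial(n + 2) − (-4) = -2*2**n*factorial(n + 2) + 4.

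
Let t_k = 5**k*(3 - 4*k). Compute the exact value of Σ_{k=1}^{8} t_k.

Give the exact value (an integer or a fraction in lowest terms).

t_(k+1)/t_k = 5*(4*k + 1)/(4*k - 3).
A = 5, B = 1, C = k - 3/4.
Key eq: (5)·f(k+1) = (1)·f(k) + (k - 3/4).
From deg A=0, deg B=0, deg C=1: d=1.
Solving with deg f ≤ 1: f(k) = (k - 2)/4.
R(k) = B(k−1)·f(k)/C(k) = (k - 2)/(4*k - 3); s_k = R·t_k = 5**k*(2 - k).
Verify: 5**k*(3 - 4*k) matches t_k.
Σ_(k=1)^(8) t_k = s_(9) − s_(1) = -13671875 − (5) = -13671880.

Σ = -13671880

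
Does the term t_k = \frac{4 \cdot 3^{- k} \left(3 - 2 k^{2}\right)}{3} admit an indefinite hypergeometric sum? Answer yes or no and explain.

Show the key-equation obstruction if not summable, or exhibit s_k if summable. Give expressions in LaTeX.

Step 1: r(k) = (2*(k + 1)**2 - 3)/(3*(2*k**2 - 3)).
Gosper form: A/B · C(k+1)/C(k) with A=1/3, B=1, C=k**2 - 3/2.
Key eq: (1/3)·f(k+1) = (1)·f(k) + (k**2 - 3/2).
From deg A=0, deg B=0, deg C=2: d=2.
A polynomial solution: f(k) = -3*(2*k**2 + 2*k - 1)/4.
Then R = B(k−1)f/C = -3*(2*k**2 + 2*k - 1)/(2*(2*k**2 - 3)), so s_k = R(k)·t_k = 2*(2*k**2 + 2*k - 1)/3**k.
Check: Δs_k = 4*(3 - 2*k**2)/(3*3**k). ✓

Yes. s_k = 2 \cdot 3^{- k} \left(2 k^{2} + 2 k - 1\right).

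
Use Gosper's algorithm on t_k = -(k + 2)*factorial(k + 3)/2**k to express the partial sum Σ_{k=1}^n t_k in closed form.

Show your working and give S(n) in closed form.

Ratio r(k) = (k + 3)*(k + 4)/(2*(k + 2)).
Normal form (A,B,C) = (k/2 + 2, 1, k + 2).
Set up (k/2 + 2)·f(k+1) − (1)·f(k) − (k + 2) = 0.
From deg A=1, deg B=0, deg C=1: d=0.
A polynomial solution: f(k) = 2.
Certificate R = B(k−1)f/C = 2/(k + 2) gives s_k = -2**(1 - k)*factorial(k + 3).
Check: Δs_k = -(k + 2)*factorial(k + 3)/2**k. ✓
Evaluate: s_(n+1) = -factorial(n + 4)/2**n; subtract s_(1) = -24 ⇒ S(n) = 24 - factorial(n + 4)/2**n.

S(n) = 24 - factorial(n + 4)/2**n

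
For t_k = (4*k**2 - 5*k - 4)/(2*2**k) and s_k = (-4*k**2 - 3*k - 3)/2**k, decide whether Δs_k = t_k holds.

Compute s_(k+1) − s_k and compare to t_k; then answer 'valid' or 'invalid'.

s_(k+1) = (-4*k**2 - 11*k - 10)/(2*2**k)
s_(k+1) − s_k = (4*k**2 - 5*k - 4)/(2*2**k)
(s_(k+1) − s_k) − t_k = 0

Valid: the claim telescopes to t_k.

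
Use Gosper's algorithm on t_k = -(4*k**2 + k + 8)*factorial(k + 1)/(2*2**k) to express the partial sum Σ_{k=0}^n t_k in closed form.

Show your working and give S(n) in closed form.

S(n) = -(6*2**n + 4*n**3*factorial(n) + 13*n**2*factorial(n) + 11*n*factorial(n) + 2*factorial(n))/(2*2**n)

Ratio r(k) = (k + 2)*(k + 4*(k + 1)**2 + 9)/(2*(4*k**2 + k + 8)).
Gosper form: A/B · C(k+1)/C(k) with A=k/2 + 1, B=1, C=k**2 + k/4 + 2.
Solve (k/2 + 1)·f(k+1) − (1)·f(k) = k**2 + k/4 + 2.
deg f ≤ 1 (via 1,0,2).
Match coefficients ⇒ f(k) = (4*k - 3)/2.
So s_k = (B(k−1)f/C)·t_k = (2*(4*k - 3)/(4*k**2 + k + 8))·t_k = -(4*k - 3)*factorial(k + 1)/2**k.
Verify: -(4*k**2 + k + 8)*factorial(k + 1)/(2*2**k) matches t_k.
Telescope: S(n) = s_(n+1) − s_(0) = -2**(-n - 1)*(4*n + 1)*factorial(n + 2) − (3) = -(6*2**n + 4*n**3*factorial(n) + 13*n**2*factorial(n) + 11*n*factorial(n) + 2*factorial(n))/(2*2**n).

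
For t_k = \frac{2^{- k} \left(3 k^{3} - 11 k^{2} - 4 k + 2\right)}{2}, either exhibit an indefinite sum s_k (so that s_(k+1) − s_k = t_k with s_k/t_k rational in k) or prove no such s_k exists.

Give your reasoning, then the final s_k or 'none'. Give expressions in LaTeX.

The ratio is (3*k**3 - 2*k**2 - 17*k - 10)/(2*(3*k**3 - 11*k**2 - 4*k + 2)).
Factor: A=1/2; B=1; C=k**3 - 11*k**2/3 - 4*k/3 + 2/3.
Set up (1/2)·f(k+1) − (1)·f(k) − (k**3 - 11*k**2/3 - 4*k/3 + 2/3) = 0.
deg f ≤ 3 (via 0,0,3).
Solving with deg f ≤ 3: f(k) = -2*(3*k**3 - 2*k**2 + k + 4)/3.
Certificate R = B(k−1)f/C = -2*(3*k**3 - 2*k**2 + k + 4)/(3*k**3 - 11*k**2 - 4*k + 2) gives s_k = (-3*k**3 + 2*k**2 - k - 4)/2**k.
Check: Δs_k = (3*k**3 - 11*k**2 - 4*k + 2)/(2*2**k). ✓

s_k = 2^{- k} \left(- 3 k^{3} + 2 k^{2} - k - 4\right)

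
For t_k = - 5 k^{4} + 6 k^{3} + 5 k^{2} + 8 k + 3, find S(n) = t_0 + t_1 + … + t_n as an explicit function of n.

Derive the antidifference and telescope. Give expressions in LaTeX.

S(n) = - n^{5} - n^{4} + 3 n^{3} + 8 n^{2} + 8 n + 3

The ratio is (5*k**4 + 14*k**3 + 7*k**2 - 16*k - 17)/(5*k**4 - 6*k**3 - 5*k**2 - 8*k - 3).
Factor: A=1; B=1; C=k**4 - 6*k**3/5 - k**2 - 8*k/5 - 3/5.
f must satisfy (1)·f(k+1) − (1)·f(k) = k**4 - 6*k**3/5 - k**2 - 8*k/5 - 3/5.
From deg A=0, deg B=0, deg C=4: d=5.
Solving with deg f ≤ 5: f(k) = k**2*(k**3 - 4*k**2 + 3*k - 3)/5.
Get s_k = R·t_k = k**2*(-k**3 + 4*k**2 - 3*k + 3) with R(k) = B(k−1)f(k)/C(k) = k**2*(k**3 - 4*k**2 + 3*k - 3)/(5*k**4 - 6*k**3 - 5*k**2 - 8*k - 3).
Check: Δs_k = -5*k**4 + 6*k**3 + 5*k**2 + 8*k + 3. ✓
Σ_(k=0)^n t_k = s_(n+1) − s_(0) = (-n**5 - n**4 + 3*n**3 + 8*n**2 + 8*n + 3) − (0), i.e. -n**5 - n**4 + 3*n**3 + 8*n**2 + 8*n + 3.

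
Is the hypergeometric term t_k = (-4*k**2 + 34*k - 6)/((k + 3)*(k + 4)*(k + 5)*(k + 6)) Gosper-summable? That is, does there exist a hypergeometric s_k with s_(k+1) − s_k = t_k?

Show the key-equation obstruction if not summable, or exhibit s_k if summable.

Yes. s_k = -k*(k**2 - 68*k + 107)/(20*(k + 3)*(k + 4)*(k + 5)).

Step 1: r(k) = -(k + 3)*(17*k - 2*(k + 1)**2 + 14)/((k + 7)*(2*k**2 - 17*k + 3)).
A = k + 3, B = k + 7, C = k**2 - 17*k/2 + 3/2.
Set up (k + 3)·f(k+1) − (k + 6)·f(k) − (k**2 - 17*k/2 + 3/2) = 0.
Bound: deg f ≤ 3.
Solving with deg f ≤ 3: f(k) = k*(k**2 - 68*k + 107)/80.
Then R = B(k−1)f/C = k*(k + 6)*(k**2 - 68*k + 107)/(40*(2*k**2 - 17*k + 3)), so s_k = R(k)·t_k = -k*(k**2 - 68*k + 107)/(20*(k + 3)*(k + 4)*(k + 5)).
Check: Δs_k = 2*(-2*k**2 + 17*k - 3)/(k**4 + 18*k**3 + 119*k**2 + 342*k + 360). ✓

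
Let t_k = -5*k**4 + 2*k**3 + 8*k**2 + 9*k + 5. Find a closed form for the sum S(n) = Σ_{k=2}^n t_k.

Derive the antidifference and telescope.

S(n) = -n**5 - 2*n**4 + 2*n**3 + 9*n**2 + 11*n - 19

Compute t_(k+1)/t_k: get (5*k**4 + 18*k**3 + 16*k**2 - 11*k - 19)/(5*k**4 - 2*k**3 - 8*k**2 - 9*k - 5).
Normal form (A,B,C) = (1, 1, k**4 - 2*k**3/5 - 8*k**2/5 - 9*k/5 - 1).
Need (1)·f(k+1) − (1)·f(k) = k**4 - 2*k**3/5 - 8*k**2/5 - 9*k/5 - 1.
deg f ≤ 5 (via 0,0,4).
Solving with deg f ≤ 5: f(k) = k*(k**4 - 3*k**3 - k - 2)/5.
So s_k = (B(k−1)f/C)·t_k = (k*(k**4 - 3*k**3 - k - 2)/(5*k**4 - 2*k**3 - 8*k**2 - 9*k - 5))·t_k = k*(-k**4 + 3*k**3 + k + 2).
s_(k+1) − s_k = -5*k**4 + 2*k**3 + 8*k**2 + 9*k + 5 = t_k.
s_(n+1) = -n**5 - 2*n**4 + 2*n**3 + 9*n**2 + 11*n + 5 and s_(2) = 24, so S(n) = -n**5 - 2*n**4 + 2*n**3 + 9*n**2 + 11*n - 19.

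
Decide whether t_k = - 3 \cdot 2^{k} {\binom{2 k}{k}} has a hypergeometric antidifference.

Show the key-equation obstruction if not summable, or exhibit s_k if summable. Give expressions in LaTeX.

The ratio is 4*(2*k + 1)/(k + 1).
Normal form (A,B,C) = (8*k + 4, k + 1, 1).
Solve (8*k + 4)·f(k+1) − (k)·f(k) = 1.
d = -1 from the (1,1,0) case.
Negative degree bound (-1): no f exists, t_k not Gosper-summable.

No; the degree bound rules out any f.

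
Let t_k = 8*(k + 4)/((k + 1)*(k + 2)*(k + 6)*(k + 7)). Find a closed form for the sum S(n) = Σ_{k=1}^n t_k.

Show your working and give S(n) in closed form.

S(n) = 2*n*(n + 9)/(7*(n**2 + 9*n + 14))

r(k) = (k + 1)*(k + 5)*(k + 6)/((k + 3)*(k + 4)*(k + 8)) after simplifying.
So A=k + 1 and B=k + 8, with C=k**4 + 16*k**3 + 95*k**2 + 248*k + 240.
Key eq: (k + 1)·f(k+1) = (k + 7)·f(k) + (k**4 + 16*k**3 + 95*k**2 + 248*k + 240).
From deg A=1, deg B=1, deg C=4: d=6.
A polynomial solution: f(k) = k*(k + 2)*(k + 3)*(k + 4)*(k + 5)*(k + 7)/12.
So s_k = (B(k−1)f/C)·t_k = (k*(k + 2)*(k + 7)**2/(12*(k + 4)))·t_k = 2*k*(k + 7)/(3*(k**2 + 7*k + 6)).
Verify: 8*(k + 4)/(k**4 + 16*k**3 + 83*k**2 + 152*k + 84) matches t_k.
Telescope: S(n) = s_(n+1) − s_(1) = 2*(n**2 + 9*n + 8)/(3*(n**2 + 9*n + 14)) − (8/21) = 2*n*(n + 9)/(7*(n**2 + 9*n + 14)).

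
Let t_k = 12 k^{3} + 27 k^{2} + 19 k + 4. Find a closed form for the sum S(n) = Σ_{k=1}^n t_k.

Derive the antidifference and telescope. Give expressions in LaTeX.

Step 1: r(k) = (12*k**3 + 63*k**2 + 109*k + 62)/(12*k**3 + 27*k**2 + 19*k + 4).
Factor: A=1; B=1; C=k**3 + 9*k**2/4 + 19*k/12 + 1/3.
f must satisfy (1)·f(k+1) − (1)·f(k) = k**3 + 9*k**2/4 + 19*k/12 + 1/3.
deg f ≤ 4 (via 0,0,3).
Solve for f: f(k) = k*(k + 1)*(3*k**2 - 1)/12 (degree 4 ≤ 4).
So s_k = (B(k−1)f/C)·t_k = (k*(3*k**2 - 1)/(12*k**2 + 15*k + 4))·t_k = k*(3*k**3 + 3*k**2 - k - 1).
s_(k+1) − s_k = 12*k**3 + 27*k**2 + 19*k + 4 = t_k.
Σ_(k=1)^n t_k = s_(n+1) − s_(1) = (3*n**4 + 15*n**3 + 26*n**2 + 18*n + 4) − (4), i.e. n*(3*n**3 + 15*n**2 + 26*n + 18).

S(n) = n \left(3 n^{3} + 15 n^{2} + 26 n + 18\right)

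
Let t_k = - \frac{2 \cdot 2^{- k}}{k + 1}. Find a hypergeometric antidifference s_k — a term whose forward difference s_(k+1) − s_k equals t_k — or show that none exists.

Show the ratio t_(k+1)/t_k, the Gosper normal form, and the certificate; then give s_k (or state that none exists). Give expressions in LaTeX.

Step 1: r(k) = (k + 1)/(2*(k + 2)).
Normal form (A,B,C) = (k/2 + 1/2, k + 2, 1).
Need (k/2 + 1/2)·f(k+1) − (k + 1)·f(k) = 1.
d = -1 from the (1,1,0) case.
Bound -1 < 0, so the key equation has no polynomial solution.

no hypergeometric antidifference exists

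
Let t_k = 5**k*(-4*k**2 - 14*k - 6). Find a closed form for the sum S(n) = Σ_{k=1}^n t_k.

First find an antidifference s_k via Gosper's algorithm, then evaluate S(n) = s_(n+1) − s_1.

Compute t_(k+1)/t_k: get 5*(2*k**2 + 11*k + 12)/(2*k**2 + 7*k + 3).
Take A(k)=5, B(k)=1, C(k)=k**2 + 7*k/2 + 3/2.
Key eq: (5)·f(k+1) = (1)·f(k) + (k**2 + 7*k/2 + 3/2).
d = 2 from the (0,0,2) case.
A polynomial solution: f(k) = (k**2 + k - 1)/4.
So s_k = (B(k−1)f/C)·t_k = ((k**2 + k - 1)/(2*(k + 3)*(2*k + 1)))·t_k = 5**k*(-k**2 - k + 1).
Verify: 5**k*(-4*k**2 - 14*k - 6) matches t_k.
s_(n+1) = 5**(n + 1)*(-n**2 - 3*n - 1) and s_(1) = -5, so S(n) = -5*5**n*n**2 - 15*5**n*n - 5*5**n + 5.

S(n) = -5*5**n*n**2 - 15*5**n*n - 5*5**n + 5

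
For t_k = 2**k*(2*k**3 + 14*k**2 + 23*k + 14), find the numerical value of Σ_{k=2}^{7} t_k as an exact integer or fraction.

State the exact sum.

r(k) = 2*(2*k**3 + 20*k**2 + 57*k + 53)/(2*k**3 + 14*k**2 + 23*k + 14) after simplifying.
Take A(k)=2, B(k)=1, C(k)=k**3 + 7*k**2 + 23*k/2 + 7.
Solve (2)·f(k+1) − (1)·f(k) = k**3 + 7*k**2 + 23*k/2 + 7.
Degrees (0,0,3) ⇒ d ≤ 3.
Coefficient equations give f(k) = k*(2*k**2 + 2*k + 3)/2.
R(k) = B(k−1)·f(k)/C(k) = k*(2*k**2 + 2*k + 3)/(2*k**3 + 14*k**2 + 23*k + 14); s_k = R·t_k = 2**k*k*(2*k**2 + 2*k + 3).
s_(k+1) − s_k = 2**k*(2*k**3 + 14*k**2 + 23*k + 14) = t_k.
Sum = s_(8) − s_(2); s_(8) = 301056, s_(2) = 120 ⇒ 300936.

Σ = 300936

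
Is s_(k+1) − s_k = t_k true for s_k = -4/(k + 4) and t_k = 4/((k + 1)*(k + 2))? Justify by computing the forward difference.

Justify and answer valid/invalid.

s_(k+1) = -4/(k + 5)
s_(k+1) − s_k = 4/((k + 4)*(k + 5))
(s_(k+1) − s_k) − t_k = 24*(-k - 3)/(k**4 + 12*k**3 + 49*k**2 + 78*k + 40)

Invalid: residual 24*(-k - 3)/(k**4 + 12*k**3 + 49*k**2 + 78*k + 40) ≠ 0.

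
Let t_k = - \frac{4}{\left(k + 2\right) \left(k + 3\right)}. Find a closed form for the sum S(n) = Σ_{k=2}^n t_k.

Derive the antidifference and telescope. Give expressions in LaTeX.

Compute t_(k+1)/t_k: get (k + 2)/(k + 4).
A = k + 2, B = k + 4, C = 1.
Solve (k + 2)·f(k+1) − (k + 3)·f(k) = 1.
From deg A=1, deg B=1, deg C=0: d=1.
Coefficient equations give f(k) = k/2.
Certificate R = B(k−1)f/C = k*(k + 3)/2 gives s_k = -2*k/(k + 2).
Check: Δs_k = -4/(k**2 + 5*k + 6). ✓
Σ_(k=2)^n t_k = s_(n+1) − s_(2) = (2*(-n - 1)/(n + 3)) − (-1), i.e. (1 - n)/(n + 3).

S(n) = \frac{1 - n}{n + 3}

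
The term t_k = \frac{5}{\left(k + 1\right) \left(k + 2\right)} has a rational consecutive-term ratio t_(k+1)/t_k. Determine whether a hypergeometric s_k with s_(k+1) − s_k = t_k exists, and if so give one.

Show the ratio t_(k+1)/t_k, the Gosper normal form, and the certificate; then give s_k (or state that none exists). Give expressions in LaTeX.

s_k = \frac{5 k}{k + 1}

Ratio r(k) = (k + 1)/(k + 3).
Take A(k)=k + 1, B(k)=k + 3, C(k)=1.
Solve (k + 1)·f(k+1) − (k + 2)·f(k) = 1.
deg f ≤ 1 (via 1,1,0).
A polynomial solution: f(k) = k.
R(k) = B(k−1)·f(k)/C(k) = k*(k + 2); s_k = R·t_k = 5*k/(k + 1).
Verify: 5/(k**2 + 3*k + 2) matches t_k.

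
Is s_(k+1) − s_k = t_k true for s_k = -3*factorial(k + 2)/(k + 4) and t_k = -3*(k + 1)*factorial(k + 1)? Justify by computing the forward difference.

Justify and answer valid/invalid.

s_(k+1) = -3*factorial(k + 3)/(k + 5)
s_(k+1) − s_k = -3*(k**2 + 6*k + 7)*factorial(k + 2)/((k + 4)*(k + 5))
(s_(k+1) − s_k) − t_k = 6*(k**2 + 5*k + 3)*factorial(k + 1)/((k + 4)*(k + 5))

Invalid: residual 6*(k**2 + 5*k + 3)*factorial(k + 1)/((k + 4)*(k + 5)) ≠ 0.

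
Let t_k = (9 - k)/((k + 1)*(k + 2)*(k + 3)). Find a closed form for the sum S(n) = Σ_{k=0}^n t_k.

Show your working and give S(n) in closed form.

Step 1: r(k) = (k - 8)*(k + 1)/((k - 9)*(k + 4)).
A = k + 1, B = k + 4, C = k - 9.
Solve (k + 1)·f(k+1) − (k + 3)·f(k) = k - 9.
d = 2 from the (1,1,1) case.
Solving with deg f ≤ 2: f(k) = -k*(2*k + 7).
R(k) = B(k−1)·f(k)/C(k) = -k*(k + 3)*(2*k + 7)/(k - 9); s_k = R·t_k = k*(2*k + 7)/((k + 1)*(k + 2)).
Δs = (9 - k)/(k**3 + 6*k**2 + 11*k + 6), as required.
Evaluate: s_(n+1) = (2*n**2 + 11*n + 9)/(n**2 + 5*n + 6); subtract s_(0) = 0 ⇒ S(n) = (2*n**2 + 11*n + 9)/(n**2 + 5*n + 6).

S(n) = (2*n**2 + 11*n + 9)/(n**2 + 5*n + 6)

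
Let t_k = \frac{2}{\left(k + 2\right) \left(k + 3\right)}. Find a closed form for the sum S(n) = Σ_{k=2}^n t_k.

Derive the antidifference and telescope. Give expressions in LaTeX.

S(n) = \frac{n - 1}{2 \left(n + 3\right)}

r(k) = (k + 2)/(k + 4) after simplifying.
Gosper form: A/B · C(k+1)/C(k) with A=k + 2, B=k + 4, C=1.
f must satisfy (k + 2)·f(k+1) − (k + 3)·f(k) = 1.
deg f ≤ 1 (via 1,1,0).
Match coefficients ⇒ f(k) = k/2.
Certificate R = B(k−1)f/C = k*(k + 3)/2 gives s_k = k/(k + 2).
s_(k+1) − s_k = 2/(k**2 + 5*k + 6) = t_k.
Σ_(k=2)^n t_k = s_(n+1) − s_(2) = ((n + 1)/(n + 3)) − (1/2), i.e. (n - 1)/(2*(n + 3)).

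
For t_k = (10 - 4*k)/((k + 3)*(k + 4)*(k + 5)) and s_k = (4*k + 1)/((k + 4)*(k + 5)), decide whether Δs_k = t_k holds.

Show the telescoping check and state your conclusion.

Invalid: residual 2*(8*k - 9)/(k**4 + 18*k**3 + 119*k**2 + 342*k + 360) ≠ 0.

s_(k+1) = (4*k + 5)/((k + 5)*(k + 6))
s_(k+1) − s_k = 2*(7 - 2*k)/(k**3 + 15*k**2 + 74*k + 120)
(s_(k+1) − s_k) − t_k = 2*(8*k - 9)/(k**4 + 18*k**3 + 119*k**2 + 342*k + 360)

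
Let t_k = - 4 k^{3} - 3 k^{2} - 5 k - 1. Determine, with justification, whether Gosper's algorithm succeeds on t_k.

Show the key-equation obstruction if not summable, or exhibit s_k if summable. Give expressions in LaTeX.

Yes. s_k = k \left(- k^{3} + k^{2} - 2 k + 1\right).

Step 1: r(k) = (4*k**3 + 15*k**2 + 23*k + 13)/(4*k**3 + 3*k**2 + 5*k + 1).
Factor: A=1; B=1; C=k**3 + 3*k**2/4 + 5*k/4 + 1/4.
f must satisfy (1)·f(k+1) − (1)·f(k) = k**3 + 3*k**2/4 + 5*k/4 + 1/4.
Bound: deg f ≤ 4.
Solve for f: f(k) = k*(k**3 - k**2 + 2*k - 1)/4 (degree 4 ≤ 4).
R(k) = B(k−1)·f(k)/C(k) = k*(k**3 - k**2 + 2*k - 1)/(4*k**3 + 3*k**2 + 5*k + 1); s_k = R·t_k = k*(-k**3 + k**2 - 2*k + 1).
s_(k+1) − s_k = -4*k**3 - 3*k**2 - 5*k - 1 = t_k.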